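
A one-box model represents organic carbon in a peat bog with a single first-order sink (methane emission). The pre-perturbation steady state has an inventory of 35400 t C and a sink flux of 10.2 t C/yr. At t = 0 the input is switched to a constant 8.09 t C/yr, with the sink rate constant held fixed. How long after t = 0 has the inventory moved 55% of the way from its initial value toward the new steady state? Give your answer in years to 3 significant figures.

2770 yr

τ = M₀/F₀ = 35400/10.2 = 3471 yr.
The remaining gap fraction is e^(−t/τ); 55% covered ⇒ e^(−t/τ) = 0.450.
t = −τ ln(0.450) = 3471 × 0.7985 = 2771 yr.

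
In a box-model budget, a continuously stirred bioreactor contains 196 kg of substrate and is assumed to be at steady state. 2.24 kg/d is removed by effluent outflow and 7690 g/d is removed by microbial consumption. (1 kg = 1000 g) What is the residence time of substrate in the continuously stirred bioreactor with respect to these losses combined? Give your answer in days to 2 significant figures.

Convert the microbial consumption flux: 7690 g/d = 7.690 kg/d.
Total removal = 2.240 + 7.690 = 9.9300 kg/d.
τ = M / ΣF_out = 196 / 9.9300 = 19.74 d.

20 d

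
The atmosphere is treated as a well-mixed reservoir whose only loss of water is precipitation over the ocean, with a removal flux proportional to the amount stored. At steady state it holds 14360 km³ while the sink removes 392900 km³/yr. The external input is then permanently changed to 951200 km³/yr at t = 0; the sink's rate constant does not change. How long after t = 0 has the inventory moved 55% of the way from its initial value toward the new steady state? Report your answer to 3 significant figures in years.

τ = M₀/F₀ = 14360/392900 = 0.03655 yr.
The remaining gap fraction is e^(−t/τ); 55% covered ⇒ e^(−t/τ) = 0.450.
t = −τ ln(0.450) = 0.03655 × 0.7985 = 0.02918 yr.

0.0292 yr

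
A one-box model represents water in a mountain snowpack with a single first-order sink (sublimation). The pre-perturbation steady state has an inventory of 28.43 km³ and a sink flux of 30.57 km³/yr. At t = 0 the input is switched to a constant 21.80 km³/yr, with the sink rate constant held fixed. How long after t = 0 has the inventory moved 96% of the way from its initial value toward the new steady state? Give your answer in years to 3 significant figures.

2.99 yr

τ = M₀/F₀ = 28.43/30.57 = 0.9300 yr.
The remaining gap fraction is e^(−t/τ); 96% covered ⇒ e^(−t/τ) = 0.0400.
t = −τ ln(0.0400) = 0.9300 × 3.219 = 2.994 yr.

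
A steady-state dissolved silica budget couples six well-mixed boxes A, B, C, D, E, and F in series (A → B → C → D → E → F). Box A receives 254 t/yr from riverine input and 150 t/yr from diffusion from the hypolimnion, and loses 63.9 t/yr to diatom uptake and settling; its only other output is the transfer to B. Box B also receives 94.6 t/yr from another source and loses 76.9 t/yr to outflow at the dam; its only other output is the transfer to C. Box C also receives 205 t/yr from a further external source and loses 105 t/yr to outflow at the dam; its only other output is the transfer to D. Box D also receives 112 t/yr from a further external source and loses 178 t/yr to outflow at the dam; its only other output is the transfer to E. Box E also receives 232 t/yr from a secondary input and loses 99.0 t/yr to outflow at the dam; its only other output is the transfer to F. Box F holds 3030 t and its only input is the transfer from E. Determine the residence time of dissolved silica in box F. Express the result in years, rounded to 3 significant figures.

5.77 yr

Box A: F(A→B) = (254 + 150) − 63.9 = 340.10 t/yr.
Box B: F(B→C) = (340.10 + 94.6) − 76.9 = 357.80 t/yr.
Box C: F(C→D) = (357.80 + 205) − 105 = 457.80 t/yr.
Box D: F(D→E) = (457.80 + 112) − 178 = 391.80 t/yr.
Box E: F(E→F) = (391.80 + 232) − 99.0 = 524.80 t/yr.
Box F throughput = its input = 524.80 t/yr; τ = 3030 / 524.80 = 5.774 yr.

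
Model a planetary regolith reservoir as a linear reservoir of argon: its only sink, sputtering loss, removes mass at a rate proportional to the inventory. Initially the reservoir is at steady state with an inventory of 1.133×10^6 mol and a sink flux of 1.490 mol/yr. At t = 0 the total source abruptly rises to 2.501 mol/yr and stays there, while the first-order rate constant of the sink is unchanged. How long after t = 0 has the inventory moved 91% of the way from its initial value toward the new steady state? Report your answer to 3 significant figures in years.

τ = M₀/F₀ = 1.133×10^6/1.490 = 760400 yr.
The remaining gap fraction is e^(−t/τ); 91% covered ⇒ e^(−t/τ) = 0.0900.
t = −τ ln(0.0900) = 760400 × 2.408 = 1.831×10^6 yr.

1.83×10^6 yr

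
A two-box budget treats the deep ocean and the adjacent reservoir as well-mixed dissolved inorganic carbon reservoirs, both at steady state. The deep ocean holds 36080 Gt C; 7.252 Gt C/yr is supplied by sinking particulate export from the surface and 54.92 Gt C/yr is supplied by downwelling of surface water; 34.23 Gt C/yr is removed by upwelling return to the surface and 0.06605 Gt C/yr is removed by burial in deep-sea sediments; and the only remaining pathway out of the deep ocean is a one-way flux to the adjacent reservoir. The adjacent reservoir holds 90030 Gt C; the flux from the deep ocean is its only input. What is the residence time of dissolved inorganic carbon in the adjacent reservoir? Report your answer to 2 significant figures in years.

3200 yr

Balance the deep ocean: ΣF_in = 7.252 + 54.92 = 62.172 Gt C/yr.
Flux to the adjacent reservoir = ΣF_in − (34.23 + 0.06605) = 27.876 Gt C/yr.
At steady state the output of the adjacent reservoir equals its input, 27.876 Gt C/yr.
τ = M / F = 90030 / 27.876 = 3230 yr.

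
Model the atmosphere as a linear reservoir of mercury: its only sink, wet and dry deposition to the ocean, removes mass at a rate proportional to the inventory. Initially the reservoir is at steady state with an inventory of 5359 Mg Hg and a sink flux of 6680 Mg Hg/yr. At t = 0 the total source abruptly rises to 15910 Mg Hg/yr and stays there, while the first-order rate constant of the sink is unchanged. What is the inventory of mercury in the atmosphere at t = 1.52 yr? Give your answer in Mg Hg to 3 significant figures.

The sink rate constant is k = F₀/M₀ = 6680/5359 = 1.247 yr⁻¹.
Solving dM/dt = F₁ − kM with M(0) = M₀ gives M(t) = F₁/k + (M₀ − F₁/k)·e^(−kt).
F₁/k = 15910/1.247 = 12764 Mg Hg; kt = 1.247 × 1.52 = 1.895, e^(−kt) = 0.1504.
M(1.52) = 12764 + (5359 − 12764) × 0.1504 = 12764 − 1113 = 11650 Mg Hg.

11700 Mg Hg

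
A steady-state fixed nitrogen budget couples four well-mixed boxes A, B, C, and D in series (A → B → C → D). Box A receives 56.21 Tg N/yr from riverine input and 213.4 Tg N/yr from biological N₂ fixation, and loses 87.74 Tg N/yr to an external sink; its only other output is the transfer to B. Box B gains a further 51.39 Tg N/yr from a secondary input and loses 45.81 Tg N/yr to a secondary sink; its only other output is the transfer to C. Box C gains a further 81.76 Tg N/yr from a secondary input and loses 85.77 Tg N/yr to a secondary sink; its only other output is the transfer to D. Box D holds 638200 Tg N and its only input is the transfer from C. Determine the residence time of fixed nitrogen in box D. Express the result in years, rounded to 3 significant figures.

Box A: F(A→B) = (56.21 + 213.4) − 87.74 = 181.87 Tg N/yr.
Box B: F(B→C) = (181.87 + 51.39) − 45.81 = 187.45 Tg N/yr.
Box C: F(C→D) = (187.45 + 81.76) − 85.77 = 183.44 Tg N/yr.
Box D throughput = its input = 183.44 Tg N/yr; τ = 638200 / 183.44 = 3479 yr.

3480 yr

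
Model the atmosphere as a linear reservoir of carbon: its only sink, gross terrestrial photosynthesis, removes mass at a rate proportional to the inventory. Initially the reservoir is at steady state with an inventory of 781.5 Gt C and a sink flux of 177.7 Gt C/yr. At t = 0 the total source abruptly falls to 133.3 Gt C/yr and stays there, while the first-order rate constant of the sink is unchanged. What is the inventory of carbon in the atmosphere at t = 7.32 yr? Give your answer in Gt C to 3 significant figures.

The sink rate constant is k = F₀/M₀ = 177.7/781.5 = 0.2274 yr⁻¹.
Solving dM/dt = F₁ − kM with M(0) = M₀ gives M(t) = F₁/k + (M₀ − F₁/k)·e^(−kt).
F₁/k = 133.3/0.2274 = 586.23 Gt C; kt = 0.2274 × 7.32 = 1.664, e^(−kt) = 0.1893.
M(7.32) = 586.23 + (781.5 − 586.23) × 0.1893 = 586.23 + 36.96 = 623.20 Gt C.

623 Gt C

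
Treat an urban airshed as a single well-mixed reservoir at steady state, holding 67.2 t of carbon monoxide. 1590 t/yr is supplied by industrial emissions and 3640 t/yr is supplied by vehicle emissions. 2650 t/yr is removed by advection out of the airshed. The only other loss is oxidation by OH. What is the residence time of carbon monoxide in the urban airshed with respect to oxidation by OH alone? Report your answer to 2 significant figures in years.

At steady state ΣF_in = ΣF_out.
ΣF_in = 1590 + 3640 = 5230.0 t/yr.
Oxidation by OH flux = ΣF_in − (2650) = 5230.0 − 2650 = 2580 t/yr.
τ = M / F = 67.2 / 2580 = 0.02605 yr.

0.026 yr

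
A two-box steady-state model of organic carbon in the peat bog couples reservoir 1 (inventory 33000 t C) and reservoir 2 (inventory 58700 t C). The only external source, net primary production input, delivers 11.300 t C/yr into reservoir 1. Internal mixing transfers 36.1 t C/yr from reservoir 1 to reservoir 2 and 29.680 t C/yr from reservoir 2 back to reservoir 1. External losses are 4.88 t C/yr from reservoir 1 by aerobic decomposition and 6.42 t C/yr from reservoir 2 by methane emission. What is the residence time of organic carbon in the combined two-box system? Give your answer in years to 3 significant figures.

8120 yr

Treat the two boxes together as one reservoir: the mixing fluxes between them are internal recycling, so τ = ΣM / Σ(external losses).
M_total = 33000 + 58700 = 91700 t C.
ΣF_external_out = 4.88 + 6.42 = 11.300 t C/yr.
τ = M_total / ΣF_ext = 91700 / 11.300 = 8115 yr.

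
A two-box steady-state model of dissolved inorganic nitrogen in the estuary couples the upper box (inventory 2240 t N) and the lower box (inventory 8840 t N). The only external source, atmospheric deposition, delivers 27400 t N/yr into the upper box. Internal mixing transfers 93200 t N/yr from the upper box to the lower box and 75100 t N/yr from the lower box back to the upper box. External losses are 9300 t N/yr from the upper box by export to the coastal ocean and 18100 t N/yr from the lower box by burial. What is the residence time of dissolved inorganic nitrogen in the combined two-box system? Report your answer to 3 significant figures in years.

For the system as a whole, the A↔B exchange is internal and contributes nothing to the throughput; only the external sinks remove mass.
M_total = 2240 + 8840 = 11080 t N.
ΣF_external_out = 9300 + 18100 = 27400 t N/yr.
τ = M_total / ΣF_ext = 11080 / 27400 = 0.4044 yr.

0.404 yr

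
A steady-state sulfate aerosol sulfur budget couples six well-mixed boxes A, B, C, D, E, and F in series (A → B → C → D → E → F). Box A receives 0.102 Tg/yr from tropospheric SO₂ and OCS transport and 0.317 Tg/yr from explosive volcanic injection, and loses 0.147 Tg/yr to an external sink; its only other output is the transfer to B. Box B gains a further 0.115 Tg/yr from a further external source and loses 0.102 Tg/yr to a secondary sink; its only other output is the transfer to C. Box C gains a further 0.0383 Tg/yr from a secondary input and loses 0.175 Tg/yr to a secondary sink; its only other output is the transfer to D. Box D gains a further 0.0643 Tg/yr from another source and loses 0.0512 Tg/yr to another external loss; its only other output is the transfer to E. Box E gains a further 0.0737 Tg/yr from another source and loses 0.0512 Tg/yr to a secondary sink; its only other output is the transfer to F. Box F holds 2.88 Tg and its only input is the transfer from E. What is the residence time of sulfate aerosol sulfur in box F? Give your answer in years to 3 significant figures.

Box A: F(A→B) = (0.102 + 0.317) − 0.147 = 0.27200 Tg/yr.
Box B: F(B→C) = (0.27200 + 0.115) − 0.102 = 0.28500 Tg/yr.
Box C: F(C→D) = (0.28500 + 0.0383) − 0.175 = 0.14830 Tg/yr.
Box D: F(D→E) = (0.14830 + 0.0643) − 0.0512 = 0.16140 Tg/yr.
Box E: F(E→F) = (0.16140 + 0.0737) − 0.0512 = 0.18390 Tg/yr.
Box F throughput = its input = 0.18390 Tg/yr; τ = 2.88 / 0.18390 = 15.66 yr.

15.7 yr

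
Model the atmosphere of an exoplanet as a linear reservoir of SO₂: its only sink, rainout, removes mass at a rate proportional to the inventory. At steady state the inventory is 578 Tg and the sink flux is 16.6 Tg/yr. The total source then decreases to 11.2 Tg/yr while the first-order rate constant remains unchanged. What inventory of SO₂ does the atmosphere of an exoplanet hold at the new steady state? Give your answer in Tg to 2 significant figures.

390 Tg

Rate constant k = F/M = 16.6 / 578 = 0.02872 yr⁻¹.
At the new steady state, source = k·M_new ⇒ M_new = 11.2 / 0.02872 = 390.0 Tg.
(Equivalently M_new = M × F_new/F_old = 578 × 11.2/16.6.)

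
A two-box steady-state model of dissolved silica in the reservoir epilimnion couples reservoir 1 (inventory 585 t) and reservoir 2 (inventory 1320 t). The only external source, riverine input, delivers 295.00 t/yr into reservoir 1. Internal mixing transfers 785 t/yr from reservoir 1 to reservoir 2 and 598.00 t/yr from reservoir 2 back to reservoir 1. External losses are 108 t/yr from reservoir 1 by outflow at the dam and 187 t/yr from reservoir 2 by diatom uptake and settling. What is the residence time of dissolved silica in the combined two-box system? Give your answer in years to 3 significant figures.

6.46 yr

For the system as a whole, the A↔B exchange is internal and contributes nothing to the throughput; only the external sinks remove mass.
M_total = 585 + 1320 = 1905.0 t.
ΣF_external_out = 108 + 187 = 295.00 t/yr.
τ = M_total / ΣF_ext = 1905.0 / 295.00 = 6.458 yr.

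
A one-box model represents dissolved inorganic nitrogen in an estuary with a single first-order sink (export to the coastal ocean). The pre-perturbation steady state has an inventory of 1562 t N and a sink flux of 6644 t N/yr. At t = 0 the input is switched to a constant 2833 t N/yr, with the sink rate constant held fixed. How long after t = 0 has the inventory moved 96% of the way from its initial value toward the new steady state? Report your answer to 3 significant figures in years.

τ = M₀/F₀ = 1562/6644 = 0.2351 yr.
The remaining gap fraction is e^(−t/τ); 96% covered ⇒ e^(−t/τ) = 0.0400.
t = −τ ln(0.0400) = 0.2351 × 3.219 = 0.7568 yr.

0.757 yr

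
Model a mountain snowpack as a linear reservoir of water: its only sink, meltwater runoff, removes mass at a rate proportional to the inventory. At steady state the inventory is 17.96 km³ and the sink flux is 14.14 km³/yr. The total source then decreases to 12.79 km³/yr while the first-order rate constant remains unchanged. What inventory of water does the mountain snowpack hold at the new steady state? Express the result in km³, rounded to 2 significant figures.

16 km³

Rate constant k = F/M = 14.14 / 17.96 = 0.7873 yr⁻¹.
At the new steady state, source = k·M_new ⇒ M_new = 12.79 / 0.7873 = 16.25 km³.
(Equivalently M_new = M × F_new/F_old = 17.96 × 12.79/14.14.)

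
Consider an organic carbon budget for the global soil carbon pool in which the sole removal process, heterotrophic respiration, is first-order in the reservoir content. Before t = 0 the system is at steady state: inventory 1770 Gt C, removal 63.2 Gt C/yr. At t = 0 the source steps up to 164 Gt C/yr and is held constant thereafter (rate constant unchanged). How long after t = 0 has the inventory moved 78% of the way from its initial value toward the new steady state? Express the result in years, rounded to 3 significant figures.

τ = M₀/F₀ = 1770/63.2 = 28.01 yr.
The remaining gap fraction is e^(−t/τ); 78% covered ⇒ e^(−t/τ) = 0.220.
t = −τ ln(0.220) = 28.01 × 1.514 = 42.41 yr.

42.4 yr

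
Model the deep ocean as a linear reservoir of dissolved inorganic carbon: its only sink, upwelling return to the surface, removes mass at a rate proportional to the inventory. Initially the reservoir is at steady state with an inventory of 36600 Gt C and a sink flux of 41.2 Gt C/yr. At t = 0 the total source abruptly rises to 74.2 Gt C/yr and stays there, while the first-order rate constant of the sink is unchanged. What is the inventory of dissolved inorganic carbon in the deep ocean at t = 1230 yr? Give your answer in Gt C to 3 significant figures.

Residence time τ = M₀/F₀ = 888.3 yr. The eventual steady state is M_∞ = M₀·(F₁/F₀) = 36600 × 74.2/41.2 = 65916 Gt C.
The anomaly ΔM(t) = M(t) − M_∞ decays as ΔM₀·e^(−t/τ) with ΔM₀ = 36600 − 65916 = −29320 Gt C.
At t = 1230 yr, e^(−t/τ) = e^(−1.385) = 0.2504, so ΔM = −7341 Gt C and M = 65916 − 7341 = 58574 Gt C.

58600 Gt C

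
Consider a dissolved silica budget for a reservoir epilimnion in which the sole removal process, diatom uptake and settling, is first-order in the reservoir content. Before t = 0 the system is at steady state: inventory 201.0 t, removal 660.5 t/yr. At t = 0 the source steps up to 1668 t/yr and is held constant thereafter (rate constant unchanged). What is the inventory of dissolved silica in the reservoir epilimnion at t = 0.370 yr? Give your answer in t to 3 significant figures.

Residence time τ = M₀/F₀ = 0.3043 yr. The eventual steady state is M_∞ = M₀·(F₁/F₀) = 201.0 × 1668/660.5 = 507.60 t.
The anomaly ΔM(t) = M(t) − M_∞ decays as ΔM₀·e^(−t/τ) with ΔM₀ = 201.0 − 507.60 = −306.6 t.
At t = 0.370 yr, e^(−t/τ) = e^(−1.216) = 0.2965, so ΔM = −90.89 t and M = 507.60 − 90.89 = 416.70 t.

417 t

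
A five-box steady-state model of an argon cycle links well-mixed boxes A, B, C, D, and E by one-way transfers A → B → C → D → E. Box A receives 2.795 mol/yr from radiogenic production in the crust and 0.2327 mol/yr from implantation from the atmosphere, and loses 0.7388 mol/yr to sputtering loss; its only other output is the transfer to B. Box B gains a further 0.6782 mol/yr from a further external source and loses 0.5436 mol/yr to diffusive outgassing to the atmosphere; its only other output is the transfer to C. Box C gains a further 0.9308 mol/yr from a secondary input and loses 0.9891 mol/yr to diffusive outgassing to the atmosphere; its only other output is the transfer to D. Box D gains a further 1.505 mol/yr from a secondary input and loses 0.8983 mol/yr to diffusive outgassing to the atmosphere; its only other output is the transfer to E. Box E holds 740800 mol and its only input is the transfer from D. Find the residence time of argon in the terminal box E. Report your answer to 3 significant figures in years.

Box A: F(A→B) = (2.795 + 0.2327) − 0.7388 = 2.2889 mol/yr.
Box B: F(B→C) = (2.2889 + 0.6782) − 0.5436 = 2.4235 mol/yr.
Box C: F(C→D) = (2.4235 + 0.9308) − 0.9891 = 2.3652 mol/yr.
Box D: F(D→E) = (2.3652 + 1.505) − 0.8983 = 2.9719 mol/yr.
Box E throughput = its input = 2.9719 mol/yr; τ = 740800 / 2.9719 = 249300 yr.

249000 yr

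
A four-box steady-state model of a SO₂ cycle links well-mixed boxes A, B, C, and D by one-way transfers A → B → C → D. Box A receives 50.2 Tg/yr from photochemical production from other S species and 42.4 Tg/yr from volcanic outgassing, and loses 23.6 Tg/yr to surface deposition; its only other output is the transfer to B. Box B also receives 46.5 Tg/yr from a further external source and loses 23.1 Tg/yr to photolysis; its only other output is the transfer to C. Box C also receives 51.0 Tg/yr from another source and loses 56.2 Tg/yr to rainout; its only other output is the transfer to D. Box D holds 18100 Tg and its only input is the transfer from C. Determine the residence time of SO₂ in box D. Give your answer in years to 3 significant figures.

Box A: F(A→B) = (50.2 + 42.4) − 23.6 = 69.000 Tg/yr.
Box B: F(B→C) = (69.000 + 46.5) − 23.1 = 92.400 Tg/yr.
Box C: F(C→D) = (92.400 + 51.0) − 56.2 = 87.200 Tg/yr.
Box D throughput = its input = 87.200 Tg/yr; τ = 18100 / 87.200 = 207.6 yr.

208 yr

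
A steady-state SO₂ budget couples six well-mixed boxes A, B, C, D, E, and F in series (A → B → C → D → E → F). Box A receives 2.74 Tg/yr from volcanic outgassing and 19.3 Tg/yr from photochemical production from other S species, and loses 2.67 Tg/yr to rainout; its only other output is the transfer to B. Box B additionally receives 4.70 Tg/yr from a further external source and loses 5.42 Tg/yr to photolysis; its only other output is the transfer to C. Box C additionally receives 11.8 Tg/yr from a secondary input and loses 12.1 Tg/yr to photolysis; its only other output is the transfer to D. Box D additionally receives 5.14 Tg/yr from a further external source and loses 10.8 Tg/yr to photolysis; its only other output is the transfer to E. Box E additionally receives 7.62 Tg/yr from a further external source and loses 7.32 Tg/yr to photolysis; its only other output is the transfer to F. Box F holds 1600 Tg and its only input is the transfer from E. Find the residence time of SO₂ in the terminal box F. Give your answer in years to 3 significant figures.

Box A: F(A→B) = (2.74 + 19.3) − 2.67 = 19.370 Tg/yr.
Box B: F(B→C) = (19.370 + 4.70) − 5.42 = 18.650 Tg/yr.
Box C: F(C→D) = (18.650 + 11.8) − 12.1 = 18.350 Tg/yr.
Box D: F(D→E) = (18.350 + 5.14) − 10.8 = 12.690 Tg/yr.
Box E: F(E→F) = (12.690 + 7.62) − 7.32 = 12.990 Tg/yr.
Box F throughput = its input = 12.990 Tg/yr; τ = 1600 / 12.990 = 123.2 yr.

123 yr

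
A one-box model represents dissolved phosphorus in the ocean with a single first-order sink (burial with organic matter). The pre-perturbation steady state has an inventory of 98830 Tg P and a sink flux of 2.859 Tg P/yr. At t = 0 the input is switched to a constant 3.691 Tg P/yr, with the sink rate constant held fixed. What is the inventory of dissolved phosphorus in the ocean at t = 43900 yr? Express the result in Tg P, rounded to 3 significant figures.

120000 Tg P

τ = M₀/F₀ = 98830/2.859 = 34570 yr; rate constant k = 1/τ.
New steady state M_∞ = F₁/k = F₁·τ = 3.691 × 34570 = 127590 Tg P.
M(t) = M_∞ + (M₀ − M_∞)·e^(−t/τ); t/τ = 43900/34570 = 1.270, so e^(−t/τ) = 0.2808.
M(t) = 127590 − 28760 × 0.2808 = 119510 Tg P.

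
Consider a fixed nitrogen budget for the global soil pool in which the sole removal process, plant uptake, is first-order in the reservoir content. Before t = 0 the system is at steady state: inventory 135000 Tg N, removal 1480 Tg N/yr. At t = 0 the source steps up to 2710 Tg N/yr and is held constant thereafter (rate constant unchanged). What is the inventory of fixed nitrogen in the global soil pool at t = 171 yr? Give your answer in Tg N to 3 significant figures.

The sink rate constant is k = F₀/M₀ = 1480/135000 = 0.01096 yr⁻¹.
Solving dM/dt = F₁ − kM with M(0) = M₀ gives M(t) = F₁/k + (M₀ − F₁/k)·e^(−kt).
F₁/k = 2710/0.01096 = 247200 Tg N; kt = 0.01096 × 171 = 1.875, e^(−kt) = 0.1534.
M(171) = 247200 + (135000 − 247200) × 0.1534 = 247200 − 17210 = 229980 Tg N.

230000 Tg N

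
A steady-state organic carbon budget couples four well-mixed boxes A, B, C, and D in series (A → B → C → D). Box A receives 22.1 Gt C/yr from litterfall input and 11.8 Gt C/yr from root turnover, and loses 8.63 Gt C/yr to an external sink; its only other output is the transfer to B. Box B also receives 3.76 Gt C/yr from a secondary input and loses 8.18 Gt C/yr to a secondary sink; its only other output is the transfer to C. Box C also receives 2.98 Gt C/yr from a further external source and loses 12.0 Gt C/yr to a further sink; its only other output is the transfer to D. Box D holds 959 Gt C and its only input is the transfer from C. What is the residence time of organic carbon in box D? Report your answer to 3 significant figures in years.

Box A: F(A→B) = (22.1 + 11.8) − 8.63 = 25.270 Gt C/yr.
Box B: F(B→C) = (25.270 + 3.76) − 8.18 = 20.850 Gt C/yr.
Box C: F(C→D) = (20.850 + 2.98) − 12.0 = 11.830 Gt C/yr.
Box D throughput = its input = 11.830 Gt C/yr; τ = 959 / 11.830 = 81.07 yr.

81.1 yr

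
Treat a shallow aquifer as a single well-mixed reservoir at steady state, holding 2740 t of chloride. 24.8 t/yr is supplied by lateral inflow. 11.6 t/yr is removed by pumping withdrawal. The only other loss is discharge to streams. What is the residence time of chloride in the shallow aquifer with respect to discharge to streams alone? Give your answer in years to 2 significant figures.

210 yr

At steady state ΣF_in = ΣF_out.
ΣF_in = 24.800 t/yr.
Discharge to streams flux = ΣF_in − (11.6) = 24.800 − 11.60 = 13.20 t/yr.
τ = M / F = 2740 / 13.20 = 207.6 yr.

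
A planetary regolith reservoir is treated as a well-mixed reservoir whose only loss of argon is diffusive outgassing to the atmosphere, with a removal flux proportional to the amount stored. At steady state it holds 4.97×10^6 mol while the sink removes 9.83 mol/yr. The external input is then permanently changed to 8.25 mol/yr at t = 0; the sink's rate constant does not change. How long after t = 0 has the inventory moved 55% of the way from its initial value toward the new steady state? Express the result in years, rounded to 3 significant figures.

τ = M₀/F₀ = 4.97×10^6/9.83 = 505600 yr.
The remaining gap fraction is e^(−t/τ); 55% covered ⇒ e^(−t/τ) = 0.450.
t = −τ ln(0.450) = 505600 × 0.7985 = 403700 yr.

404000 yr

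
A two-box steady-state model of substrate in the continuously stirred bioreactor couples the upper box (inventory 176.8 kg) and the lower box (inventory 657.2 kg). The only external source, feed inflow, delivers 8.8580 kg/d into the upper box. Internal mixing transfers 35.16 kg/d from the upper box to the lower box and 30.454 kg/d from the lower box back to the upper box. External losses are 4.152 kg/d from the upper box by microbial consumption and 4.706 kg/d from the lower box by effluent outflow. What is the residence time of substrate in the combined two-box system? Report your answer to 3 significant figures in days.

94.2 d

Residence time in the combined system uses the total inventory and the total *external* removal — internal exchanges between the two boxes cancel.
M_total = 176.8 + 657.2 = 834.00 kg.
ΣF_external_out = 4.152 + 4.706 = 8.8580 kg/d.
τ = M_total / ΣF_ext = 834.00 / 8.8580 = 94.15 d.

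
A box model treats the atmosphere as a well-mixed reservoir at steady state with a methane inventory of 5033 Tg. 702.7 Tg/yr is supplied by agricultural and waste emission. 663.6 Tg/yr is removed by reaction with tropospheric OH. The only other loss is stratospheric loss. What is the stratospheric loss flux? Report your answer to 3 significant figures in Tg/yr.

39.1 Tg/yr

At steady state ΣF_in = ΣF_out.
ΣF_in = 702.70 Tg/yr.
Stratospheric loss flux = ΣF_in − (663.6) = 702.70 − 663.6 = 39.10 Tg/yr.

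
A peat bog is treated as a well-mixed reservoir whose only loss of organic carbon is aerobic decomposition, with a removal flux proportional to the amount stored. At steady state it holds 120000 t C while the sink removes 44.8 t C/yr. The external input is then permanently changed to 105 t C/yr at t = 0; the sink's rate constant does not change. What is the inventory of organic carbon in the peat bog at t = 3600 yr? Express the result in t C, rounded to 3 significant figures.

239000 t C

The sink rate constant is k = F₀/M₀ = 44.8/120000 = 0.0003733 yr⁻¹.
Solving dM/dt = F₁ − kM with M(0) = M₀ gives M(t) = F₁/k + (M₀ − F₁/k)·e^(−kt).
F₁/k = 105/0.0003733 = 281250 t C; kt = 0.0003733 × 3600 = 1.344, e^(−kt) = 0.2608.
M(3600) = 281250 + (120000 − 281250) × 0.2608 = 281250 − 42050 = 239200 t C.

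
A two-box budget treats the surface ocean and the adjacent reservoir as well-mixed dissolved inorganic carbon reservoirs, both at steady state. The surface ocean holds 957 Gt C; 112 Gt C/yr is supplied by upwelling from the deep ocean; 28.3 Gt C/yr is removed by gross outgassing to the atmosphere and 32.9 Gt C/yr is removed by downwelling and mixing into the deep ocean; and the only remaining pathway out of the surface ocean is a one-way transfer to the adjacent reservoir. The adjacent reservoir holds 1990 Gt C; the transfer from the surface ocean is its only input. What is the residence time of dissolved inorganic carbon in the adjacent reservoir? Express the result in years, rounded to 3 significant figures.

39.2 yr

Balance the surface ocean: ΣF_in = 112.00 Gt C/yr.
Transfer to the adjacent reservoir = ΣF_in − (28.3 + 32.9) = 50.800 Gt C/yr.
At steady state the output of the adjacent reservoir equals its input, 50.800 Gt C/yr.
τ = M / F = 1990 / 50.800 = 39.17 yr.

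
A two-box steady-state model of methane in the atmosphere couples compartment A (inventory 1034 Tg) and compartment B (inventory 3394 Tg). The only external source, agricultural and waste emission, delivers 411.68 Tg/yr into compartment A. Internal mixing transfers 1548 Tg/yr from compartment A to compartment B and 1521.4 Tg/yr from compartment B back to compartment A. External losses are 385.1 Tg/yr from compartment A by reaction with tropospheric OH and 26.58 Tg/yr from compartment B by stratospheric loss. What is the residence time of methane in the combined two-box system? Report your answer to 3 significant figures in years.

10.8 yr

For the system as a whole, the A↔B exchange is internal and contributes nothing to the throughput; only the external sinks remove mass.
M_total = 1034 + 3394 = 4428.0 Tg.
ΣF_external_out = 385.1 + 26.58 = 411.68 Tg/yr.
τ = M_total / ΣF_ext = 4428.0 / 411.68 = 10.76 yr.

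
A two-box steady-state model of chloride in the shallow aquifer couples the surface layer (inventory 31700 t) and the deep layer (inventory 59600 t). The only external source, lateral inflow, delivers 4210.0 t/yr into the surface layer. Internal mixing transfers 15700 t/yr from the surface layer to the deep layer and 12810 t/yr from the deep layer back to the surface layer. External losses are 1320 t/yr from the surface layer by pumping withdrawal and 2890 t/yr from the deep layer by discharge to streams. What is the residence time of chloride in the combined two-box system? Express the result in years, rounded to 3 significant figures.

21.7 yr

Treat the two boxes together as one reservoir: the mixing fluxes between them are internal recycling, so τ = ΣM / Σ(external losses).
M_total = 31700 + 59600 = 91300 t.
ΣF_external_out = 1320 + 2890 = 4210.0 t/yr.
τ = M_total / ΣF_ext = 91300 / 4210.0 = 21.69 yr.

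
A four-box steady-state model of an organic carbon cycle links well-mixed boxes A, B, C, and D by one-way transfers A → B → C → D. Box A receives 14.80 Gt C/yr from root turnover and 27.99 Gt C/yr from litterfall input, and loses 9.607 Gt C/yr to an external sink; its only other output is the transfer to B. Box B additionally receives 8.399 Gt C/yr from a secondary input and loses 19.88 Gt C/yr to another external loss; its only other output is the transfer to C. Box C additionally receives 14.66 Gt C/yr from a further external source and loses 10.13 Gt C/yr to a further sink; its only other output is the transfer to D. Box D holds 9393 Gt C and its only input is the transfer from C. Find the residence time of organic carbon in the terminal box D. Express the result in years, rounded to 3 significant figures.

358 yr

Box A: F(A→B) = (14.80 + 27.99) − 9.607 = 33.183 Gt C/yr.
Box B: F(B→C) = (33.183 + 8.399) − 19.88 = 21.702 Gt C/yr.
Box C: F(C→D) = (21.702 + 14.66) − 10.13 = 26.232 Gt C/yr.
Box D throughput = its input = 26.232 Gt C/yr; τ = 9393 / 26.232 = 358.1 yr.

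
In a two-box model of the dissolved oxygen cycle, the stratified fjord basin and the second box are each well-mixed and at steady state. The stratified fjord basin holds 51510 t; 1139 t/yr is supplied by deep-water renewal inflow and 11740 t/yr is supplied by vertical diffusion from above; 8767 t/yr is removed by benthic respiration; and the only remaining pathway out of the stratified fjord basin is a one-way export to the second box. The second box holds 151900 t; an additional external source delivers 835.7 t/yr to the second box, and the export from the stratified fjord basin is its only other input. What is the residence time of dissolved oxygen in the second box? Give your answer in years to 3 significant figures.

30.7 yr

Balance the stratified fjord basin: ΣF_in = 1139 + 11740 = 12879 t/yr.
Export to the second box = ΣF_in − (8767) = 4112.0 t/yr.
Total input to the second box = 4112.0 + 835.7 = 4947.7 t/yr; at steady state this equals its total output.
τ = M / F = 151900 / 4947.7 = 30.70 yr.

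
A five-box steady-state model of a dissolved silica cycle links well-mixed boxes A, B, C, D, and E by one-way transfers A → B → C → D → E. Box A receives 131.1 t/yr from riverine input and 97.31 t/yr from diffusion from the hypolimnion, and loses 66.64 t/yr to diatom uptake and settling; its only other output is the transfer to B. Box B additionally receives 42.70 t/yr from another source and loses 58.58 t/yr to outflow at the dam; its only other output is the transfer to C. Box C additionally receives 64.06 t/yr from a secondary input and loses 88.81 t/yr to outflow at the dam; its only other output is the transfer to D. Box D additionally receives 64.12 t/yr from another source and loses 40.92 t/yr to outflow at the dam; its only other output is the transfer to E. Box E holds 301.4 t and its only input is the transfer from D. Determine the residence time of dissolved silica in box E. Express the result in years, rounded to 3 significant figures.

2.09 yr

Box A: F(A→B) = (131.1 + 97.31) − 66.64 = 161.77 t/yr.
Box B: F(B→C) = (161.77 + 42.70) − 58.58 = 145.89 t/yr.
Box C: F(C→D) = (145.89 + 64.06) − 88.81 = 121.14 t/yr.
Box D: F(D→E) = (121.14 + 64.12) − 40.92 = 144.34 t/yr.
Box E throughput = its input = 144.34 t/yr; τ = 301.4 / 144.34 = 2.088 yr.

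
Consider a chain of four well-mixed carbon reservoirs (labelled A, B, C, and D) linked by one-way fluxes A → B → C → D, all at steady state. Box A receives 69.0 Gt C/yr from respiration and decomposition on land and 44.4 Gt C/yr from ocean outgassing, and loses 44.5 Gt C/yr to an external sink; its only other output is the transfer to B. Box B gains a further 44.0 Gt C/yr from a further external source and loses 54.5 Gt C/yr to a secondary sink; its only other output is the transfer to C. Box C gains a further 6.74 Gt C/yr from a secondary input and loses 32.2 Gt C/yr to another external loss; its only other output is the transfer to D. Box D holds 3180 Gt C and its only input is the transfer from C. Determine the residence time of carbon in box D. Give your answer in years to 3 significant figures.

96.5 yr

Box A: F(A→B) = (69.0 + 44.4) − 44.5 = 68.900 Gt C/yr.
Box B: F(B→C) = (68.900 + 44.0) − 54.5 = 58.400 Gt C/yr.
Box C: F(C→D) = (58.400 + 6.74) − 32.2 = 32.940 Gt C/yr.
Box D throughput = its input = 32.940 Gt C/yr; τ = 3180 / 32.940 = 96.54 yr.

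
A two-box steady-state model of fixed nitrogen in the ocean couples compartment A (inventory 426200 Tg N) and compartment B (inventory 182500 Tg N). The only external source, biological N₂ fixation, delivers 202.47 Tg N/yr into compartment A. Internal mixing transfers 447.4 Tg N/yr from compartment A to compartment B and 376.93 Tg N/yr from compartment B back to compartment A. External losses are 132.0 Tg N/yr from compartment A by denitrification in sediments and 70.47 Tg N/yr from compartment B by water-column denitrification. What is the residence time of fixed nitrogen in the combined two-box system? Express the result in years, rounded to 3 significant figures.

3010 yr

Residence time in the combined system uses the total inventory and the total *external* removal — internal exchanges between the two boxes cancel.
M_total = 426200 + 182500 = 608700 Tg N.
ΣF_external_out = 132.0 + 70.47 = 202.47 Tg N/yr.
τ = M_total / ΣF_ext = 608700 / 202.47 = 3006 yr.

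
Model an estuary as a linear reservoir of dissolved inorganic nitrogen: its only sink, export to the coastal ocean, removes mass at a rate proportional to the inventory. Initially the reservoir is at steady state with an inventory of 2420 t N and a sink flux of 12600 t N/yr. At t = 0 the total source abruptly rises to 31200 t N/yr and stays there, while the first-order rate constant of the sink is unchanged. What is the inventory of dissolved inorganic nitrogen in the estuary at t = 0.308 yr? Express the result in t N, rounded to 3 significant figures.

The sink rate constant is k = F₀/M₀ = 12600/2420 = 5.207 yr⁻¹.
Solving dM/dt = F₁ − kM with M(0) = M₀ gives M(t) = F₁/k + (M₀ − F₁/k)·e^(−kt).
F₁/k = 31200/5.207 = 5992.4 t N; kt = 5.207 × 0.308 = 1.604, e^(−kt) = 0.2012.
M(0.308) = 5992.4 + (2420 − 5992.4) × 0.2012 = 5992.4 − 718.6 = 5273.7 t N.

5270 t N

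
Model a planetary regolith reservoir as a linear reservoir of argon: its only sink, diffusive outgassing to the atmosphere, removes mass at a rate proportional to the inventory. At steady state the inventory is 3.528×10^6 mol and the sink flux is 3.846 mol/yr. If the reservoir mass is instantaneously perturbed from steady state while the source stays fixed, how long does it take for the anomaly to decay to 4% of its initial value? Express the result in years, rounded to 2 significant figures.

3.0×10^6 yr

For a linear reservoir the anomaly decays as exp(−t/τ) with τ = M/F = 3.528×10^6/3.846 = 917300 yr.
exp(−t/τ) = 0.04 ⇒ t = −τ ln(0.04) = 917300 × 3.219 = 2.953×10^6 yr.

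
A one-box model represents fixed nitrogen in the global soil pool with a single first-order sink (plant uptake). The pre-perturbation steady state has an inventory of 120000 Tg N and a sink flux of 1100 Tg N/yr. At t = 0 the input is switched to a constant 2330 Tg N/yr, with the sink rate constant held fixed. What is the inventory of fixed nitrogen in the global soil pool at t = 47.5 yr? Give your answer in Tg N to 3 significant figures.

The sink rate constant is k = F₀/M₀ = 1100/120000 = 0.009167 yr⁻¹.
Solving dM/dt = F₁ − kM with M(0) = M₀ gives M(t) = F₁/k + (M₀ − F₁/k)·e^(−kt).
F₁/k = 2330/0.009167 = 254180 Tg N; kt = 0.009167 × 47.5 = 0.4354, e^(−kt) = 0.6470.
M(47.5) = 254180 + (120000 − 254180) × 0.6470 = 254180 − 86810 = 167370 Tg N.

167000 Tg N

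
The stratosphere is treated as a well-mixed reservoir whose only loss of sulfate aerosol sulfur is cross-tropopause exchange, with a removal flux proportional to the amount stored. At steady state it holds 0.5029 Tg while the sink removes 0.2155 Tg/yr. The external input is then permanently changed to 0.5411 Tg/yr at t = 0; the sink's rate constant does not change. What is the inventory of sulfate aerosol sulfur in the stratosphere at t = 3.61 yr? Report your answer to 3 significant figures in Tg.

The sink rate constant is k = F₀/M₀ = 0.2155/0.5029 = 0.4285 yr⁻¹.
Solving dM/dt = F₁ − kM with M(0) = M₀ gives M(t) = F₁/k + (M₀ − F₁/k)·e^(−kt).
F₁/k = 0.5411/0.4285 = 1.2627 Tg; kt = 0.4285 × 3.61 = 1.547, e^(−kt) = 0.2129.
M(3.61) = 1.2627 + (0.5029 − 1.2627) × 0.2129 = 1.2627 − 0.1618 = 1.1010 Tg.

1.10 Tg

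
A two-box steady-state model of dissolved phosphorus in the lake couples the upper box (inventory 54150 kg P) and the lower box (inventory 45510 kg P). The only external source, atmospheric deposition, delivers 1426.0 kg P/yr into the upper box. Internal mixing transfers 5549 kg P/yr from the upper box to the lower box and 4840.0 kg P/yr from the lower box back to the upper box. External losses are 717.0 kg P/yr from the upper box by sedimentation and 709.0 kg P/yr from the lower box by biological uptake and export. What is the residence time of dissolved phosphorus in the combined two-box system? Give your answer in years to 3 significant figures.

69.9 yr

Treat the two boxes together as one reservoir: the mixing fluxes between them are internal recycling, so τ = ΣM / Σ(external losses).
M_total = 54150 + 45510 = 99660 kg P.
ΣF_external_out = 717.0 + 709.0 = 1426.0 kg P/yr.
τ = M_total / ΣF_ext = 99660 / 1426.0 = 69.89 yr.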